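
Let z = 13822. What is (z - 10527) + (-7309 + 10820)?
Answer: 6806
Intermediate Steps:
(z - 10527) + (-7309 + 10820) = (13822 - 10527) + (-7309 + 10820) = 3295 + 3511 = 6806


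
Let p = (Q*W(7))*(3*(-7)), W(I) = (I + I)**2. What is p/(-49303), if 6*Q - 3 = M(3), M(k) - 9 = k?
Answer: 10290/49303 ≈ 0.20871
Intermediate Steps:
M(k) = 9 + k
Q = 5/2 (Q = 1/2 + (9 + 3)/6 = 1/2 + (1/6)*12 = 1/2 + 2 = 5/2 ≈ 2.5000)
W(I) = 4*I**2 (W(I) = (2*I)**2 = 4*I**2)
p = -10290 (p = (5*(4*7**2)/2)*(3*(-7)) = (5*(4*49)/2)*(-21) = ((5/2)*196)*(-21) = 490*(-21) = -10290)
p/(-49303) = -10290/(-49303) = -10290*(-1/49303) = 10290/49303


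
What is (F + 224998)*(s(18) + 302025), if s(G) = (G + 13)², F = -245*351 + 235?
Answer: 42187164668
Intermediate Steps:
F = -85760 (F = -85995 + 235 = -85760)
s(G) = (13 + G)²
(F + 224998)*(s(18) + 302025) = (-85760 + 224998)*((13 + 18)² + 302025) = 139238*(31² + 302025) = 139238*(961 + 302025) = 139238*302986 = 42187164668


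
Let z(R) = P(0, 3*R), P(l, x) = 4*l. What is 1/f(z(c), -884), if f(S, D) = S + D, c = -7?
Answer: -1/884 ≈ -0.0011312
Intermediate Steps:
z(R) = 0 (z(R) = 4*0 = 0)
f(S, D) = D + S
1/f(z(c), -884) = 1/(-884 + 0) = 1/(-884) = -1/884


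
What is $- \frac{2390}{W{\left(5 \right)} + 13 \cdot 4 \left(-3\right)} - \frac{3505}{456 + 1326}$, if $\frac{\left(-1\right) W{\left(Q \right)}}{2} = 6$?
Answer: $\frac{305845}{24948} \approx 12.259$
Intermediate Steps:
$W{\left(Q \right)} = -12$ ($W{\left(Q \right)} = \left(-2\right) 6 = -12$)
$- \frac{2390}{W{\left(5 \right)} + 13 \cdot 4 \left(-3\right)} - \frac{3505}{456 + 1326} = - \frac{2390}{-12 + 13 \cdot 4 \left(-3\right)} - \frac{3505}{456 + 1326} = - \frac{2390}{-12 + 13 \left(-12\right)} - \frac{3505}{1782} = - \frac{2390}{-12 - 156} - \frac{3505}{1782} = - \frac{2390}{-168} - \frac{3505}{1782} = \left(-2390\right) \left(- \frac{1}{168}\right) - \frac{3505}{1782} = \frac{1195}{84} - \frac{3505}{1782} = \frac{305845}{24948}$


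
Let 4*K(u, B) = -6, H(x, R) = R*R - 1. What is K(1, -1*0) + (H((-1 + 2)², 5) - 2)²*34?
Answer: 32909/2 ≈ 16455.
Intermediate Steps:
H(x, R) = -1 + R² (H(x, R) = R² - 1 = -1 + R²)
K(u, B) = -3/2 (K(u, B) = (¼)*(-6) = -3/2)
K(1, -1*0) + (H((-1 + 2)², 5) - 2)²*34 = -3/2 + ((-1 + 5²) - 2)²*34 = -3/2 + ((-1 + 25) - 2)²*34 = -3/2 + (24 - 2)²*34 = -3/2 + 22²*34 = -3/2 + 484*34 = -3/2 + 16456 = 32909/2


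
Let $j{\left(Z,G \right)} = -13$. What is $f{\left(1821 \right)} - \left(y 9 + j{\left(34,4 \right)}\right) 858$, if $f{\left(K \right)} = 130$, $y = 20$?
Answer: $-143156$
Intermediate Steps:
$f{\left(1821 \right)} - \left(y 9 + j{\left(34,4 \right)}\right) 858 = 130 - \left(20 \cdot 9 - 13\right) 858 = 130 - \left(180 - 13\right) 858 = 130 - 167 \cdot 858 = 130 - 143286 = -143156$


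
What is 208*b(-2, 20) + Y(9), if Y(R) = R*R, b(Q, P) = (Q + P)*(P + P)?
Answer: 149841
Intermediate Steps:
b(Q, P) = 2*P*(P + Q) (b(Q, P) = (P + Q)*(2*P) = 2*P*(P + Q))
Y(R) = R²
208*b(-2, 20) + Y(9) = 208*(2*20*(20 - 2)) + 9² = 208*(2*20*18) + 81 = 208*720 + 81 = 149760 + 81 = 149841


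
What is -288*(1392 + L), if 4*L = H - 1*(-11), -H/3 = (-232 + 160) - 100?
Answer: -438840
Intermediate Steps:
H = 516 (H = -3*((-232 + 160) - 100) = -3*(-72 - 100) = -3*(-172) = 516)
L = 527/4 (L = (516 - 1*(-11))/4 = (516 + 11)/4 = (¼)*527 = 527/4 ≈ 131.75)
-288*(1392 + L) = -288*(1392 + 527/4) = -288*6095/4 = -438840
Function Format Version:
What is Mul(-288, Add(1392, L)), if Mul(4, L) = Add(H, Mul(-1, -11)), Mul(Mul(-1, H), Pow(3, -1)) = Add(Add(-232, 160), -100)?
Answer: -438840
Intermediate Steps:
H = 516 (H = Mul(-3, Add(Add(-232, 160), -100)) = Mul(-3, Add(-72, -100)) = Mul(-3, -172) = 516)
L = Rational(527, 4) (L = Mul(Rational(1, 4), Add(516, Mul(-1, -11))) = Mul(Rational(1, 4), Add(516, 11)) = Mul(Rational(1, 4), 527) = Rational(527, 4) ≈ 131.75)
Mul(-288, Add(1392, L)) = Mul(-288, Add(1392, Rational(527, 4))) = Mul(-288, Rational(6095, 4)) = -438840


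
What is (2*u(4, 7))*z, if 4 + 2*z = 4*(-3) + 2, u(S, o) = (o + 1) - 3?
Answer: -70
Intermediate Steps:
u(S, o) = -2 + o (u(S, o) = (1 + o) - 3 = -2 + o)
z = -7 (z = -2 + (4*(-3) + 2)/2 = -2 + (-12 + 2)/2 = -2 + (½)*(-10) = -2 - 5 = -7)
(2*u(4, 7))*z = (2*(-2 + 7))*(-7) = (2*5)*(-7) = 10*(-7) = -70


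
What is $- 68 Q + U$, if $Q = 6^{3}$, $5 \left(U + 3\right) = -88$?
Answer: $- \frac{73543}{5} \approx -14709.0$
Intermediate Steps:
$U = - \frac{103}{5}$ ($U = -3 + \frac{1}{5} \left(-88\right) = -3 - \frac{88}{5} = - \frac{103}{5} \approx -20.6$)
$Q = 216$
$- 68 Q + U = \left(-68\right) 216 - \frac{103}{5} = -14688 - \frac{103}{5} = - \frac{73543}{5}$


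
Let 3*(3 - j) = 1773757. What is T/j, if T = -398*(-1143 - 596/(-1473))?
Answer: -334925557/435455134 ≈ -0.76914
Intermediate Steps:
T = 669851114/1473 (T = -398*(-1143 - 596*(-1/1473)) = -398*(-1143 + 596/1473) = -398*(-1683043/1473) = 669851114/1473 ≈ 4.5475e+5)
j = -1773748/3 (j = 3 - ⅓*1773757 = 3 - 1773757/3 = -1773748/3 ≈ -5.9125e+5)
T/j = 669851114/(1473*(-1773748/3)) = (669851114/1473)*(-3/1773748) = -334925557/435455134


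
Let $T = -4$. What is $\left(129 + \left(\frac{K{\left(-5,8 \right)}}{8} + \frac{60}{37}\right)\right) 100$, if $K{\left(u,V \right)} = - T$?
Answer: $\frac{485150}{37} \approx 13112.0$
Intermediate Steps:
$K{\left(u,V \right)} = 4$ ($K{\left(u,V \right)} = \left(-1\right) \left(-4\right) = 4$)
$\left(129 + \left(\frac{K{\left(-5,8 \right)}}{8} + \frac{60}{37}\right)\right) 100 = \left(129 + \left(\frac{4}{8} + \frac{60}{37}\right)\right) 100 = \left(129 + \left(4 \cdot \frac{1}{8} + 60 \cdot \frac{1}{37}\right)\right) 100 = \left(129 + \left(\frac{1}{2} + \frac{60}{37}\right)\right) 100 = \left(129 + \frac{157}{74}\right) 100 = \frac{9703}{74} \cdot 100 = \frac{485150}{37}$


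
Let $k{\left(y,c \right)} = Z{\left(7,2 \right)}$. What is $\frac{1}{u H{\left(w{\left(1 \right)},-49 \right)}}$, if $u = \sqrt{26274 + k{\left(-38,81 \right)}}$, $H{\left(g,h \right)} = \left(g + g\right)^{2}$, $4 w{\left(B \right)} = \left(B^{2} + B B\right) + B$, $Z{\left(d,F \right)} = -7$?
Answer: $\frac{4 \sqrt{26267}}{236403} \approx 0.0027423$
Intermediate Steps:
$w{\left(B \right)} = \frac{B^{2}}{2} + \frac{B}{4}$ ($w{\left(B \right)} = \frac{\left(B^{2} + B B\right) + B}{4} = \frac{\left(B^{2} + B^{2}\right) + B}{4} = \frac{2 B^{2} + B}{4} = \frac{B + 2 B^{2}}{4} = \frac{B^{2}}{2} + \frac{B}{4}$)
$k{\left(y,c \right)} = -7$
$H{\left(g,h \right)} = 4 g^{2}$ ($H{\left(g,h \right)} = \left(2 g\right)^{2} = 4 g^{2}$)
$u = \sqrt{26267}$ ($u = \sqrt{26274 - 7} = \sqrt{26267} \approx 162.07$)
$\frac{1}{u H{\left(w{\left(1 \right)},-49 \right)}} = \frac{1}{\sqrt{26267} \cdot 4 \left(\frac{1}{4} \cdot 1 \left(1 + 2 \cdot 1\right)\right)^{2}} = \frac{\frac{1}{26267} \sqrt{26267}}{4 \left(\frac{1}{4} \cdot 1 \left(1 + 2\right)\right)^{2}} = \frac{\frac{1}{26267} \sqrt{26267}}{4 \left(\frac{1}{4} \cdot 1 \cdot 3\right)^{2}} = \frac{\frac{1}{26267} \sqrt{26267}}{4 \left(\frac{3}{4}\right)^{2}} = \frac{\frac{1}{26267} \sqrt{26267}}{4 \cdot \frac{9}{16}} = \frac{\frac{1}{26267} \sqrt{26267}}{\frac{9}{4}} = \frac{\sqrt{26267}}{26267} \cdot \frac{4}{9} = \frac{4 \sqrt{26267}}{236403}$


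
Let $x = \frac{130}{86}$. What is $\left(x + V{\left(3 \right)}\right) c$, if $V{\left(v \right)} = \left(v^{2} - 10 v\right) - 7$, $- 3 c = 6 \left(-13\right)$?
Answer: $- \frac{29614}{43} \approx -688.7$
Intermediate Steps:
$c = 26$ ($c = - \frac{6 \left(-13\right)}{3} = \left(- \frac{1}{3}\right) \left(-78\right) = 26$)
$V{\left(v \right)} = -7 + v^{2} - 10 v$
$x = \frac{65}{43}$ ($x = 130 \cdot \frac{1}{86} = \frac{65}{43} \approx 1.5116$)
$\left(x + V{\left(3 \right)}\right) c = \left(\frac{65}{43} - \left(37 - 9\right)\right) 26 = \left(\frac{65}{43} - 28\right) 26 = \left(- \frac{1139}{43}\right) 26 = - \frac{29614}{43}$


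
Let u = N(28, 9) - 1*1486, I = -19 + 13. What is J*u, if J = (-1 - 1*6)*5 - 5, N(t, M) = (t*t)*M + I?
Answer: -222560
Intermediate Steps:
I = -6
N(t, M) = -6 + M*t**2 (N(t, M) = (t*t)*M - 6 = t**2*M - 6 = M*t**2 - 6 = -6 + M*t**2)
J = -40 (J = (-1 - 6)*5 - 5 = -7*5 - 5 = -35 - 5 = -40)
u = 5564 (u = (-6 + 9*28**2) - 1*1486 = (-6 + 9*784) - 1486 = (-6 + 7056) - 1486 = 7050 - 1486 = 5564)
J*u = -40*5564 = -222560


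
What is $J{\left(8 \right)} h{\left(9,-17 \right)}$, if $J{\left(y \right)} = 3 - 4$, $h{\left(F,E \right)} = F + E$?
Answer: $8$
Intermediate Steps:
$h{\left(F,E \right)} = E + F$
$J{\left(y \right)} = -1$ ($J{\left(y \right)} = 3 - 4 = -1$)
$J{\left(8 \right)} h{\left(9,-17 \right)} = - (-17 + 9) = \left(-1\right) \left(-8\right) = 8$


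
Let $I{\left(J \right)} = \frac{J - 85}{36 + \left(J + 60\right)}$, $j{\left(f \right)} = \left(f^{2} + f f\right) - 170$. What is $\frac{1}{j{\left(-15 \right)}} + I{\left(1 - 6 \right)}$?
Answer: $- \frac{3587}{3640} \approx -0.98544$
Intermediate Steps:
$j{\left(f \right)} = -170 + 2 f^{2}$ ($j{\left(f \right)} = \left(f^{2} + f^{2}\right) - 170 = 2 f^{2} - 170 = -170 + 2 f^{2}$)
$I{\left(J \right)} = \frac{-85 + J}{96 + J}$ ($I{\left(J \right)} = \frac{-85 + J}{36 + \left(60 + J\right)} = \frac{-85 + J}{96 + J}$)
$\frac{1}{j{\left(-15 \right)}} + I{\left(1 - 6 \right)} = \frac{1}{-170 + 2 \left(-15\right)^{2}} + \frac{-85 + \left(1 - 6\right)}{96 + \left(1 - 6\right)} = \frac{1}{-170 + 2 \cdot 225} + \frac{-85 + \left(1 - 6\right)}{96 + \left(1 - 6\right)} = \frac{1}{-170 + 450} + \frac{-85 - 5}{96 - 5} = \frac{1}{280} + \frac{1}{91} \left(-90\right) = \frac{1}{280} - \frac{90}{91} = - \frac{3587}{3640}$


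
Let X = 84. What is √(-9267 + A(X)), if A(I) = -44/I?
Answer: I*√4086978/21 ≈ 96.268*I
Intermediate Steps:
√(-9267 + A(X)) = √(-9267 - 44/84) = √(-9267 - 44*1/84) = √(-9267 - 11/21) = √(-194618/21) = I*√4086978/21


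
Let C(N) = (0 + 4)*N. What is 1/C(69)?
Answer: 1/276 ≈ 0.0036232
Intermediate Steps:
C(N) = 4*N
1/C(69) = 1/(4*69) = 1/276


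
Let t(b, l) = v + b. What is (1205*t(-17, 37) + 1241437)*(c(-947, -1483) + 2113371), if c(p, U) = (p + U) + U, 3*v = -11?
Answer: 7698680026258/3 ≈ 2.5662e+12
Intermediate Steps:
v = -11/3 (v = (1/3)*(-11) = -11/3 ≈ -3.6667)
t(b, l) = -11/3 + b
c(p, U) = p + 2*U (c(p, U) = (U + p) + U = p + 2*U)
(1205*t(-17, 37) + 1241437)*(c(-947, -1483) + 2113371) = (1205*(-11/3 - 17) + 1241437)*((-947 + 2*(-1483)) + 2113371) = (1205*(-62/3) + 1241437)*((-947 - 2966) + 2113371) = (-74710/3 + 1241437)*(-3913 + 2113371) = (3649601/3)*2109458 = 7698680026258/3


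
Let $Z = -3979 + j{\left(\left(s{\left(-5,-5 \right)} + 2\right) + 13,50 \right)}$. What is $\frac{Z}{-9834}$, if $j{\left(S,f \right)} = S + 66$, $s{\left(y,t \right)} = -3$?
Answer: $\frac{3901}{9834} \approx 0.39669$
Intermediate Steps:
$j{\left(S,f \right)} = 66 + S$
$Z = -3901$ ($Z = -3979 + \left(66 + \left(\left(-3 + 2\right) + 13\right)\right) = -3979 + \left(66 + \left(-1 + 13\right)\right) = -3979 + \left(66 + 12\right) = -3979 + 78 = -3901$)
$\frac{Z}{-9834} = - \frac{3901}{-9834} = \left(-3901\right) \left(- \frac{1}{9834}\right) = \frac{3901}{9834}$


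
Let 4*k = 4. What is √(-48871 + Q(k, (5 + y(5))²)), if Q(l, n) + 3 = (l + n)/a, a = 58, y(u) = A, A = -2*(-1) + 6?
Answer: I*√41100569/29 ≈ 221.07*I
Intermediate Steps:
k = 1 (k = (¼)*4 = 1)
A = 8 (A = 2 + 6 = 8)
y(u) = 8
Q(l, n) = -3 + l/58 + n/58 (Q(l, n) = -3 + (l + n)/58 = -3 + (l + n)*(1/58) = -3 + (l/58 + n/58) = -3 + l/58 + n/58)
√(-48871 + Q(k, (5 + y(5))²)) = √(-48871 + (-3 + (1/58)*1 + (5 + 8)²/58)) = √(-48871 + (-3 + 1/58 + (1/58)*13²)) = √(-48871 + (-3 + 1/58 + (1/58)*169)) = √(-48871 + (-3 + 1/58 + 169/58)) = √(-48871 - 2/29) = √(-1417261/29) = I*√41100569/29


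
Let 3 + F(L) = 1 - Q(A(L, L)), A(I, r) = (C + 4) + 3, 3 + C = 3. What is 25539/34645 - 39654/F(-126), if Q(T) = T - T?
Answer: 686931954/34645 ≈ 19828.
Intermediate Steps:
C = 0 (C = -3 + 3 = 0)
A(I, r) = 7 (A(I, r) = (0 + 4) + 3 = 4 + 3 = 7)
Q(T) = 0
F(L) = -2 (F(L) = -3 + (1 - 1*0) = -3 + (1 + 0) = -3 + 1 = -2)
25539/34645 - 39654/F(-126) = 25539/34645 - 39654/(-2) = 25539*(1/34645) - 39654*(-½) = 25539/34645 + 19827 = 686931954/34645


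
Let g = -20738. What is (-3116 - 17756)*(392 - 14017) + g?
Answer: 284360262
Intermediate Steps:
(-3116 - 17756)*(392 - 14017) + g = (-3116 - 17756)*(392 - 14017) - 20738 = -20872*(-13625) - 20738 = 284381000 - 20738 = 284360262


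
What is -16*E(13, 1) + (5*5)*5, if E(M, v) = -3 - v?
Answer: 189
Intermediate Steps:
-16*E(13, 1) + (5*5)*5 = -16*(-3 - 1*1) + (5*5)*5 = -16*(-3 - 1) + 25*5 = -16*(-4) + 125 = 64 + 125 = 189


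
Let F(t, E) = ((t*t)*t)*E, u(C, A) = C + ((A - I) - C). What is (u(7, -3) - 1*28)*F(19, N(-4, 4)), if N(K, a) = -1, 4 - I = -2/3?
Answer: 733913/3 ≈ 2.4464e+5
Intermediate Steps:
I = 14/3 (I = 4 - (-2)/3 = 4 - 1*(-2/3) = 4 + 2/3 = 14/3 ≈ 4.6667)
u(C, A) = -14/3 + A (u(C, A) = C + ((A - 1*14/3) - C) = C + ((A - 14/3) - C) = C + ((-14/3 + A) - C) = C + (-14/3 + A - C) = -14/3 + A)
F(t, E) = E*t**3 (F(t, E) = (t**2*t)*E = t**3*E = E*t**3)
(u(7, -3) - 1*28)*F(19, N(-4, 4)) = ((-14/3 - 3) - 1*28)*(-1*19**3) = (-23/3 - 28)*(-1*6859) = -107/3*(-6859) = 733913/3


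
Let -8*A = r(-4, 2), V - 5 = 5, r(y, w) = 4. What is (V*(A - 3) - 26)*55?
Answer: -3355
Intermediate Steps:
V = 10 (V = 5 + 5 = 10)
A = -1/2 (A = -1/8*4 = -1/2 ≈ -0.50000)
(V*(A - 3) - 26)*55 = (10*(-1/2 - 3) - 26)*55 = (10*(-7/2) - 26)*55 = (-35 - 26)*55 = -61*55 = -3355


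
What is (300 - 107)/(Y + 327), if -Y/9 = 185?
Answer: -193/1338 ≈ -0.14425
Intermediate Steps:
Y = -1665 (Y = -9*185 = -1665)
(300 - 107)/(Y + 327) = (300 - 107)/(-1665 + 327) = 193/(-1338) = 193*(-1/1338) = -193/1338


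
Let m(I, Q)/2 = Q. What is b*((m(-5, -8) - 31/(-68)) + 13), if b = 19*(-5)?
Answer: 16435/68 ≈ 241.69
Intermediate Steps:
m(I, Q) = 2*Q
b = -95
b*((m(-5, -8) - 31/(-68)) + 13) = -95*((2*(-8) - 31/(-68)) + 13) = -95*((-16 - 31*(-1)/68) + 13) = -95*((-16 - 1*(-31/68)) + 13) = -95*((-16 + 31/68) + 13) = -95*(-1057/68 + 13) = -95*(-173/68) = 16435/68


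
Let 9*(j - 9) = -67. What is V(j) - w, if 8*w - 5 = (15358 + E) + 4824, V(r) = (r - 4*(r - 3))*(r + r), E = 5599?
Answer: -345647/108 ≈ -3200.4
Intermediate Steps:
j = 14/9 (j = 9 + (⅑)*(-67) = 9 - 67/9 = 14/9 ≈ 1.5556)
V(r) = 2*r*(12 - 3*r) (V(r) = (r - 4*(-3 + r))*(2*r) = (r + (12 - 4*r))*(2*r) = (12 - 3*r)*(2*r) = 2*r*(12 - 3*r))
w = 12893/4 (w = 5/8 + ((15358 + 5599) + 4824)/8 = 5/8 + (20957 + 4824)/8 = 5/8 + (⅛)*25781 = 5/8 + 25781/8 = 12893/4 ≈ 3223.3)
V(j) - w = 6*(14/9)*(4 - 1*14/9) - 1*12893/4 = 6*(14/9)*(4 - 14/9) - 12893/4 = 6*(14/9)*(22/9) - 12893/4 = 616/27 - 12893/4 = -345647/108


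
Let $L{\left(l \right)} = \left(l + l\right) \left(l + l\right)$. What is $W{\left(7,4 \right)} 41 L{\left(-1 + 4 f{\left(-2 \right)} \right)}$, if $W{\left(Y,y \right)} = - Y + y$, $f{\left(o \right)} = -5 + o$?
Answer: $-413772$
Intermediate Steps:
$W{\left(Y,y \right)} = y - Y$
$L{\left(l \right)} = 4 l^{2}$ ($L{\left(l \right)} = 2 l 2 l = 4 l^{2}$)
$W{\left(7,4 \right)} 41 L{\left(-1 + 4 f{\left(-2 \right)} \right)} = \left(4 - 7\right) 41 \cdot 4 \left(-1 + 4 \left(-5 - 2\right)\right)^{2} = \left(4 - 7\right) 41 \cdot 4 \left(-1 + 4 \left(-7\right)\right)^{2} = \left(-3\right) 41 \cdot 4 \left(-1 - 28\right)^{2} = - 123 \cdot 4 \left(-29\right)^{2} = - 123 \cdot 4 \cdot 841 = \left(-123\right) 3364 = -413772$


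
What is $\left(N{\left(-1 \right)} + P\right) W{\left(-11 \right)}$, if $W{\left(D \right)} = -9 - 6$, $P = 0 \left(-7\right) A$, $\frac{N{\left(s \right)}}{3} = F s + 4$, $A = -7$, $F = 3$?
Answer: $-45$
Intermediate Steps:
$N{\left(s \right)} = 12 + 9 s$ ($N{\left(s \right)} = 3 \left(3 s + 4\right) = 3 \left(4 + 3 s\right) = 12 + 9 s$)
$P = 0$ ($P = 0 \left(-7\right) \left(-7\right) = 0 \left(-7\right) = 0$)
$W{\left(D \right)} = -15$ ($W{\left(D \right)} = -9 - 6 = -15$)
$\left(N{\left(-1 \right)} + P\right) W{\left(-11 \right)} = \left(\left(12 + 9 \left(-1\right)\right) + 0\right) \left(-15\right) = \left(\left(12 - 9\right) + 0\right) \left(-15\right) = \left(3 + 0\right) \left(-15\right) = 3 \left(-15\right) = -45$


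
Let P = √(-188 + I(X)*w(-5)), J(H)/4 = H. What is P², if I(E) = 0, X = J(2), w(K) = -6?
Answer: -188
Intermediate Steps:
J(H) = 4*H
X = 8 (X = 4*2 = 8)
P = 2*I*√47 (P = √(-188 + 0*(-6)) = √(-188 + 0) = √(-188) = 2*I*√47 ≈ 13.711*I)
P² = (2*I*√47)² = -188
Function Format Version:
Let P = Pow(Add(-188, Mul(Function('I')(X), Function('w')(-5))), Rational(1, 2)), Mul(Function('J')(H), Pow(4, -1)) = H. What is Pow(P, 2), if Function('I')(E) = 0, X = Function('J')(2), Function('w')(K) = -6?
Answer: -188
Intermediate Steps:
Function('J')(H) = Mul(4, H)
X = 8 (X = Mul(4, 2) = 8)
P = Mul(2, I, Pow(47, Rational(1, 2))) (P = Pow(Add(-188, Mul(0, -6)), Rational(1, 2)) = Pow(Add(-188, 0), Rational(1, 2)) = Pow(-188, Rational(1, 2)) = Mul(2, I, Pow(47, Rational(1, 2))) ≈ Mul(13.711, I))
Pow(P, 2) = Pow(Mul(2, I, Pow(47, Rational(1, 2))), 2) = -188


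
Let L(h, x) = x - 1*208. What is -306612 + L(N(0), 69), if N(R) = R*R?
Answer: -306751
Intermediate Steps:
N(R) = R²
L(h, x) = -208 + x (L(h, x) = x - 208 = -208 + x)
-306612 + L(N(0), 69) = -306612 + (-208 + 69) = -306612 - 139 = -306751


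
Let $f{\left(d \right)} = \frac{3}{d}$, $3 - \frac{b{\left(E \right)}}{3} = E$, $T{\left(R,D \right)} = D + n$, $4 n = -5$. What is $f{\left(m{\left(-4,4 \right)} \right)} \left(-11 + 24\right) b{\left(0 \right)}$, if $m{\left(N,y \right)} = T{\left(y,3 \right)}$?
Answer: $\frac{1404}{7} \approx 200.57$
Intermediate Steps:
$n = - \frac{5}{4}$ ($n = \frac{1}{4} \left(-5\right) = - \frac{5}{4} \approx -1.25$)
$T{\left(R,D \right)} = - \frac{5}{4} + D$ ($T{\left(R,D \right)} = D - \frac{5}{4} = - \frac{5}{4} + D$)
$m{\left(N,y \right)} = \frac{7}{4}$ ($m{\left(N,y \right)} = - \frac{5}{4} + 3 = \frac{7}{4}$)
$b{\left(E \right)} = 9 - 3 E$
$f{\left(m{\left(-4,4 \right)} \right)} \left(-11 + 24\right) b{\left(0 \right)} = \frac{3}{\frac{7}{4}} \left(-11 + 24\right) \left(9 - 0\right) = 3 \cdot \frac{4}{7} \cdot 13 \left(9 + 0\right) = \frac{12}{7} \cdot 13 \cdot 9 = \frac{156}{7} \cdot 9 = \frac{1404}{7}$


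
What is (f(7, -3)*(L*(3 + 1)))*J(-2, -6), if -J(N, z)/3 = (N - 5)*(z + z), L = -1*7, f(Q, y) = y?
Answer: -21168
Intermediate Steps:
L = -7
J(N, z) = -6*z*(-5 + N) (J(N, z) = -3*(N - 5)*(z + z) = -3*(-5 + N)*2*z = -6*z*(-5 + N))
(f(7, -3)*(L*(3 + 1)))*J(-2, -6) = (-(-21)*(3 + 1))*(6*(-6)*(5 - 1*(-2))) = (-(-21)*4)*(6*(-6)*(5 + 2)) = (-3*(-28))*(6*(-6)*7) = 84*(-252) = -21168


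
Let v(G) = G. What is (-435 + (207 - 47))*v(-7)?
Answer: 1925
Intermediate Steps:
(-435 + (207 - 47))*v(-7) = (-435 + (207 - 47))*(-7) = (-435 + 160)*(-7) = -275*(-7) = 1925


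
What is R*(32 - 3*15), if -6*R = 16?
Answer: 104/3 ≈ 34.667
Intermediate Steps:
R = -8/3 (R = -⅙*16 = -8/3 ≈ -2.6667)
R*(32 - 3*15) = -8*(32 - 3*15)/3 = -8*(32 - 45)/3 = -8/3*(-13) = 104/3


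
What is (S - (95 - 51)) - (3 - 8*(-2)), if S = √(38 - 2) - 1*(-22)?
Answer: -35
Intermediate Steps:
S = 28 (S = √36 + 22 = 6 + 22 = 28)
(S - (95 - 51)) - (3 - 8*(-2)) = (28 - (95 - 51)) - (3 - 8*(-2)) = (28 - 1*44) - (3 + 16) = (28 - 44) - 1*19 = -16 - 19 = -35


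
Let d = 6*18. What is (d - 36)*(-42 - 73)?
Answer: -8280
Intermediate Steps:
d = 108
(d - 36)*(-42 - 73) = (108 - 36)*(-42 - 73) = 72*(-115) = -8280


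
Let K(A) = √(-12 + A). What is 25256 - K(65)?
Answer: 25256 - √53 ≈ 25249.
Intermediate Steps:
25256 - K(65) = 25256 - √(-12 + 65) = 25256 - √53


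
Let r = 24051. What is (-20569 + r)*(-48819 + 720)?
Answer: -167480718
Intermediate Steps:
(-20569 + r)*(-48819 + 720) = (-20569 + 24051)*(-48819 + 720) = 3482*(-48099) = -167480718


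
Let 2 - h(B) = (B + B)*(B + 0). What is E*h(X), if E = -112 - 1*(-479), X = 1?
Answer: 0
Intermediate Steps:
E = 367 (E = -112 + 479 = 367)
h(B) = 2 - 2*B² (h(B) = 2 - (B + B)*(B + 0) = 2 - 2*B*B = 2 - 2*B²)
E*h(X) = 367*(2 - 2*1²) = 367*(2 - 2*1) = 367*(2 - 2) = 367*0 = 0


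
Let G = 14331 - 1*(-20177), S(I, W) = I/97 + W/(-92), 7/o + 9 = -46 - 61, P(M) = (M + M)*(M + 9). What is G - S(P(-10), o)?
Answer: 35721915353/1035184 ≈ 34508.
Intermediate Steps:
P(M) = 2*M*(9 + M) (P(M) = (2*M)*(9 + M) = 2*M*(9 + M))
o = -7/116 (o = 7/(-9 + (-46 - 61)) = 7/(-9 - 107) = 7/(-116) = 7*(-1/116) = -7/116 ≈ -0.060345)
S(I, W) = -W/92 + I/97 (S(I, W) = I*(1/97) + W*(-1/92) = I/97 - W/92 = -W/92 + I/97)
G = 34508 (G = 14331 + 20177 = 34508)
G - S(P(-10), o) = 34508 - (-1/92*(-7/116) + (2*(-10)*(9 - 10))/97) = 34508 - (7/10672 + (2*(-10)*(-1))/97) = 34508 - (7/10672 + (1/97)*20) = 34508 - (7/10672 + 20/97) = 34508 - 1*214119/1035184 = 34508 - 214119/1035184 = 35721915353/1035184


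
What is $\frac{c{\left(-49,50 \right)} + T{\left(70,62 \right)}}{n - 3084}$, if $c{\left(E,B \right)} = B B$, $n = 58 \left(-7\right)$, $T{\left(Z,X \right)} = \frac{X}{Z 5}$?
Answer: $- \frac{437531}{610750} \approx -0.71638$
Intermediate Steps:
$T{\left(Z,X \right)} = \frac{X}{5 Z}$
$n = -406$
$c{\left(E,B \right)} = B^{2}$
$\frac{c{\left(-49,50 \right)} + T{\left(70,62 \right)}}{n - 3084} = \frac{50^{2} + \frac{1}{5} \cdot 62 \cdot \frac{1}{70}}{-406 - 3084} = \frac{2500 + \frac{1}{5} \cdot 62 \cdot \frac{1}{70}}{-3490} = \left(2500 + \frac{31}{175}\right) \left(- \frac{1}{3490}\right) = \frac{437531}{175} \left(- \frac{1}{3490}\right) = - \frac{437531}{610750}$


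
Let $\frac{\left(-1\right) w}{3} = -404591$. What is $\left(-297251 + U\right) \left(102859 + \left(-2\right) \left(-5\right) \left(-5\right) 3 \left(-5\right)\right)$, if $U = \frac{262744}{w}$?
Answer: $- \frac{3398327872152901}{110343} \approx -3.0798 \cdot 10^{10}$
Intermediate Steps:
$w = 1213773$ ($w = \left(-3\right) \left(-404591\right) = 1213773$)
$U = \frac{262744}{1213773} \approx 0.21647$
$\left(-297251 + U\right) \left(102859 + \left(-2\right) \left(-5\right) \left(-5\right) 3 \left(-5\right)\right) = \left(-297251 + \frac{262744}{1213773}\right) \left(102859 + \left(-2\right) \left(-5\right) \left(-5\right) 3 \left(-5\right)\right) = - \frac{360794975279 \left(102859 + 10 \left(-5\right) 3 \left(-5\right)\right)}{1213773} = - \frac{360794975279 \left(102859 + \left(-50\right) 3 \left(-5\right)\right)}{1213773} = - \frac{360794975279 \left(102859 - -750\right)}{1213773} = - \frac{360794975279 \left(102859 + 750\right)}{1213773} = \left(- \frac{360794975279}{1213773}\right) 103609 = - \frac{3398327872152901}{110343}$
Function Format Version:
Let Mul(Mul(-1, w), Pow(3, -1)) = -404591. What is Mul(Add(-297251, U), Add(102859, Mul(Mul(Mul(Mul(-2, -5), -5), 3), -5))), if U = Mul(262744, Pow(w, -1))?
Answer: Rational(-3398327872152901, 110343) ≈ -3.0798e+10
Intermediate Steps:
w = 1213773 (w = Mul(-3, -404591) = 1213773)
U = Rational(262744, 1213773) (U = Mul(262744, Pow(1213773, -1)) = Mul(262744, Rational(1, 1213773)) = Rational(262744, 1213773) ≈ 0.21647)
Mul(Add(-297251, U), Add(102859, Mul(Mul(Mul(Mul(-2, -5), -5), 3), -5))) = Mul(Add(-297251, Rational(262744, 1213773)), Add(102859, Mul(Mul(Mul(Mul(-2, -5), -5), 3), -5))) = Mul(Rational(-360794975279, 1213773), Add(102859, Mul(Mul(Mul(10, -5), 3), -5))) = Mul(Rational(-360794975279, 1213773), Add(102859, Mul(Mul(-50, 3), -5))) = Mul(Rational(-360794975279, 1213773), Add(102859, Mul(-150, -5))) = Mul(Rational(-360794975279, 1213773), Add(102859, 750)) = Mul(Rational(-360794975279, 1213773), 103609) = Rational(-3398327872152901, 110343)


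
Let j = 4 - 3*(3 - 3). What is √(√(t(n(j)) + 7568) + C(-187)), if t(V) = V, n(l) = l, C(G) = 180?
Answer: √(180 + 2*√1893) ≈ 16.341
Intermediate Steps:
j = 4 (j = 4 - 3*0 = 4 - 1*0 = 4 + 0 = 4)
√(√(t(n(j)) + 7568) + C(-187)) = √(√(4 + 7568) + 180) = √(√7572 + 180) = √(2*√1893 + 180) = √(180 + 2*√1893)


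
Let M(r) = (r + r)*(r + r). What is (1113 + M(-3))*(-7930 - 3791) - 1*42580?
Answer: -13510009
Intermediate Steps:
M(r) = 4*r**2 (M(r) = (2*r)*(2*r) = 4*r**2)
(1113 + M(-3))*(-7930 - 3791) - 1*42580 = (1113 + 4*(-3)**2)*(-7930 - 3791) - 1*42580 = (1113 + 4*9)*(-11721) - 42580 = (1113 + 36)*(-11721) - 42580 = 1149*(-11721) - 42580 = -13467429 - 42580 = -13510009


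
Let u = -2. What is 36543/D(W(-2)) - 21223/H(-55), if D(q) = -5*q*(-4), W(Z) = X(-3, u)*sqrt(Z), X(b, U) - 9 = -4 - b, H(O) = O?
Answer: 21223/55 - 36543*I*sqrt(2)/320 ≈ 385.87 - 161.5*I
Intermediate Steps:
X(b, U) = 5 - b (X(b, U) = 9 + (-4 - b) = 5 - b)
W(Z) = 8*sqrt(Z) (W(Z) = (5 - 1*(-3))*sqrt(Z) = (5 + 3)*sqrt(Z) = 8*sqrt(Z))
D(q) = 20*q
36543/D(W(-2)) - 21223/H(-55) = 36543/((20*(8*sqrt(-2)))) - 21223/(-55) = 36543/((20*(8*(I*sqrt(2))))) - 21223*(-1/55) = 36543/((20*(8*I*sqrt(2)))) + 21223/55 = 36543/((160*I*sqrt(2))) + 21223/55 = 36543*(-I*sqrt(2)/320) + 21223/55 = -36543*I*sqrt(2)/320 + 21223/55 = 21223/55 - 36543*I*sqrt(2)/320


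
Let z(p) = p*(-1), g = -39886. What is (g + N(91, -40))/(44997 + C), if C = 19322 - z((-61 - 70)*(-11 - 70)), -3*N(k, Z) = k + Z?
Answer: -39903/74930 ≈ -0.53254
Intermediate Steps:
N(k, Z) = -Z/3 - k/3 (N(k, Z) = -(k + Z)/3 = -(Z + k)/3 = -Z/3 - k/3)
z(p) = -p
C = 29933 (C = 19322 - (-1)*(-61 - 70)*(-11 - 70) = 19322 - (-1)*(-131*(-81)) = 19322 - (-1)*10611 = 19322 - 1*(-10611) = 19322 + 10611 = 29933)
(g + N(91, -40))/(44997 + C) = (-39886 + (-⅓*(-40) - ⅓*91))/(44997 + 29933) = (-39886 + (40/3 - 91/3))/74930 = (-39886 - 17)*(1/74930) = -39903*1/74930 = -39903/74930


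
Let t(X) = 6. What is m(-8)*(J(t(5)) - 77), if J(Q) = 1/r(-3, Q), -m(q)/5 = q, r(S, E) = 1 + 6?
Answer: -21520/7 ≈ -3074.3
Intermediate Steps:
r(S, E) = 7
m(q) = -5*q
J(Q) = ⅐ (J(Q) = 1/7 = ⅐)
m(-8)*(J(t(5)) - 77) = (-5*(-8))*(⅐ - 77) = 40*(-538/7) = -21520/7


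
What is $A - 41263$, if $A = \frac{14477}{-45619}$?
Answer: $- \frac{1882391274}{45619} \approx -41263.0$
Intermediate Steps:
$A = - \frac{14477}{45619}$ ($A = 14477 \left(- \frac{1}{45619}\right) = - \frac{14477}{45619} \approx -0.31735$)
$A - 41263 = - \frac{14477}{45619} - 41263 = - \frac{1882391274}{45619}$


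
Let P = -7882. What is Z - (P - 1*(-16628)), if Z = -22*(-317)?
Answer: -1772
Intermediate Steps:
Z = 6974
Z - (P - 1*(-16628)) = 6974 - (-7882 - 1*(-16628)) = 6974 - (-7882 + 16628) = 6974 - 1*8746 = 6974 - 8746 = -1772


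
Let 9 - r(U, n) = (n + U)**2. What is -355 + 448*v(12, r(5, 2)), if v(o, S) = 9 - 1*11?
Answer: -1251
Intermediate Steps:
r(U, n) = 9 - (U + n)**2 (r(U, n) = 9 - (n + U)**2 = 9 - (U + n)**2)
v(o, S) = -2 (v(o, S) = 9 - 11 = -2)
-355 + 448*v(12, r(5, 2)) = -355 + 448*(-2) = -355 - 896 = -1251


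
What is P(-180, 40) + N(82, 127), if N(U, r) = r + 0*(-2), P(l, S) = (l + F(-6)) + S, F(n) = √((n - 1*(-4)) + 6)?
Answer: -11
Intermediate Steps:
F(n) = √(10 + n) (F(n) = √((n + 4) + 6) = √((4 + n) + 6) = √(10 + n))
P(l, S) = 2 + S + l (P(l, S) = (l + √(10 - 6)) + S = (l + √4) + S = (l + 2) + S = (2 + l) + S = 2 + S + l)
N(U, r) = r (N(U, r) = r + 0 = r)
P(-180, 40) + N(82, 127) = (2 + 40 - 180) + 127 = -138 + 127 = -11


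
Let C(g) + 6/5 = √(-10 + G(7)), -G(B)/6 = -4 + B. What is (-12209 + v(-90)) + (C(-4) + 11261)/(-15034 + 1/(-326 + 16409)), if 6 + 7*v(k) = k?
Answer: -103443670262414/8462713735 - 32166*I*√7/241791821 ≈ -12223.0 - 0.00035197*I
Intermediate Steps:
G(B) = 24 - 6*B (G(B) = -6*(-4 + B) = 24 - 6*B)
v(k) = -6/7 + k/7
C(g) = -6/5 + 2*I*√7 (C(g) = -6/5 + √(-10 + (24 - 6*7)) = -6/5 + √(-10 + (24 - 42)) = -6/5 + √(-10 - 18) = -6/5 + √(-28) = -6/5 + 2*I*√7)
(-12209 + v(-90)) + (C(-4) + 11261)/(-15034 + 1/(-326 + 16409)) = (-12209 + (-6/7 + (⅐)*(-90))) + ((-6/5 + 2*I*√7) + 11261)/(-15034 + 1/(-326 + 16409)) = (-12209 + (-6/7 - 90/7)) + (56299/5 + 2*I*√7)/(-15034 + 1/16083) = (-12209 - 96/7) + (56299/5 + 2*I*√7)/(-15034 + 1/16083) = -85559/7 + (56299/5 + 2*I*√7)/(-241791821/16083) = -85559/7 + (56299/5 + 2*I*√7)*(-16083/241791821) = -85559/7 + (-905456817/1208959105 - 32166*I*√7/241791821) = -103443670262414/8462713735 - 32166*I*√7/241791821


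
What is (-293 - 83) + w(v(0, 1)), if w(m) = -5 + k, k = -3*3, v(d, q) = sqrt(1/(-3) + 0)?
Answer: -390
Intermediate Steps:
v(d, q) = I*sqrt(3)/3 (v(d, q) = sqrt(-1/3 + 0) = sqrt(-1/3) = I*sqrt(3)/3)
k = -9
w(m) = -14 (w(m) = -5 - 9 = -14)
(-293 - 83) + w(v(0, 1)) = (-293 - 83) - 14 = -376 - 14 = -390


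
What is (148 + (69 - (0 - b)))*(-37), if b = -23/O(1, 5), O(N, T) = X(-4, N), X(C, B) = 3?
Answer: -23236/3 ≈ -7745.3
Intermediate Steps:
O(N, T) = 3
b = -23/3 ≈ -7.6667
(148 + (69 - (0 - b)))*(-37) = (148 + (69 - (0 - 1*(-23/3))))*(-37) = (148 + (69 - (0 + 23/3)))*(-37) = (148 + (69 - 1*23/3))*(-37) = (148 + (69 - 23/3))*(-37) = (148 + 184/3)*(-37) = (628/3)*(-37) = -23236/3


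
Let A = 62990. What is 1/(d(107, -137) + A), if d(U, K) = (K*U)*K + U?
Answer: 1/2071380 ≈ 4.8277e-7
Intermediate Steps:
d(U, K) = U + U*K² (d(U, K) = U*K² + U = U + U*K²)
1/(d(107, -137) + A) = 1/(107*(1 + (-137)²) + 62990) = 1/(107*(1 + 18769) + 62990) = 1/(107*18770 + 62990) = 1/(2008390 + 62990) = 1/2071380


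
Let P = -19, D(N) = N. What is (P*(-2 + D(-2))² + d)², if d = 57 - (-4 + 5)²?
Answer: 61504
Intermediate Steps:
d = 56 (d = 57 - 1*1² = 57 - 1*1 = 57 - 1 = 56)
(P*(-2 + D(-2))² + d)² = (-19*(-2 - 2)² + 56)² = (-19*(-4)² + 56)² = (-19*16 + 56)² = (-304 + 56)² = (-248)² = 61504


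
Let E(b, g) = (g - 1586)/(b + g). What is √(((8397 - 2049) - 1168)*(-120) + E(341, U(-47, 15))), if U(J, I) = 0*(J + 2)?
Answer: I*√72280810426/341 ≈ 788.42*I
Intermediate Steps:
U(J, I) = 0 (U(J, I) = 0*(2 + J) = 0)
E(b, g) = (-1586 + g)/(b + g)
√(((8397 - 2049) - 1168)*(-120) + E(341, U(-47, 15))) = √(((8397 - 2049) - 1168)*(-120) + (-1586 + 0)/(341 + 0)) = √((6348 - 1168)*(-120) - 1586/341) = √(5180*(-120) + (1/341)*(-1586)) = √(-621600 - 1586/341) = √(-211967186/341) = I*√72280810426/341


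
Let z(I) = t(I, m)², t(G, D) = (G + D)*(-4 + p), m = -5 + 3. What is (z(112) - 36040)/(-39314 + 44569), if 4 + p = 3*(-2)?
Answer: 467112/1051 ≈ 444.45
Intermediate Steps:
m = -2
p = -10 (p = -4 + 3*(-2) = -4 - 6 = -10)
t(G, D) = -14*D - 14*G (t(G, D) = (G + D)*(-4 - 10) = (D + G)*(-14) = -14*D - 14*G)
z(I) = (28 - 14*I)² (z(I) = (-14*(-2) - 14*I)² = (28 - 14*I)²)
(z(112) - 36040)/(-39314 + 44569) = (196*(2 - 1*112)² - 36040)/(-39314 + 44569) = (196*(2 - 112)² - 36040)/5255 = (196*(-110)² - 36040)*(1/5255) = (196*12100 - 36040)*(1/5255) = (2371600 - 36040)*(1/5255) = 2335560*(1/5255) = 467112/1051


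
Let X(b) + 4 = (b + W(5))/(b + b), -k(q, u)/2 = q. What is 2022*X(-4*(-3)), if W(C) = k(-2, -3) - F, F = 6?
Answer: -14491/2 ≈ -7245.5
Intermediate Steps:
k(q, u) = -2*q
W(C) = -2 (W(C) = -2*(-2) - 1*6 = 4 - 6 = -2)
X(b) = -4 + (-2 + b)/(2*b) (X(b) = -4 + (b - 2)/(b + b) = -4 + (-2 + b)/((2*b)) = -4 + (-2 + b)*(1/(2*b)) = -4 + (-2 + b)/(2*b))
2022*X(-4*(-3)) = 2022*(-7/2 - 1/((-4*(-3)))) = 2022*(-7/2 - 1/12) = 2022*(-43/12) = -14491/2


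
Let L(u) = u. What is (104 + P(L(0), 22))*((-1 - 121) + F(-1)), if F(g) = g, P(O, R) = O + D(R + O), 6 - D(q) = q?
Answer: -10824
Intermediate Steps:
D(q) = 6 - q
P(O, R) = 6 - R (P(O, R) = O + (6 - (R + O)) = O + (6 - (O + R)) = O + (6 + (-O - R)) = O + (6 - O - R) = 6 - R)
(104 + P(L(0), 22))*((-1 - 121) + F(-1)) = (104 + (6 - 1*22))*((-1 - 121) - 1) = (104 + (6 - 22))*(-122 - 1) = (104 - 16)*(-123) = 88*(-123) = -10824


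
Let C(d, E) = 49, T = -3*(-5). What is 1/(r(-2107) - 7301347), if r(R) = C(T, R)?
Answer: -1/7301298 ≈ -1.3696e-7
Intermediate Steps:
T = 15
r(R) = 49
1/(r(-2107) - 7301347) = 1/(49 - 7301347) = 1/(-7301298) = -1/7301298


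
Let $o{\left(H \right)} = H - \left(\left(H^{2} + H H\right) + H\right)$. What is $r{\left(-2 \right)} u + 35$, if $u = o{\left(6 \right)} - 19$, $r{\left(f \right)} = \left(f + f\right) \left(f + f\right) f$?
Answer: $2947$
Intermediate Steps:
$o{\left(H \right)} = - 2 H^{2}$ ($o{\left(H \right)} = H - \left(\left(H^{2} + H^{2}\right) + H\right) = H - \left(2 H^{2} + H\right) = H - \left(H + 2 H^{2}\right) = - 2 H^{2}$)
$r{\left(f \right)} = 4 f^{3}$ ($r{\left(f \right)} = 2 f 2 f f = 4 f^{2} f = 4 f^{3}$)
$u = -91$ ($u = - 2 \cdot 6^{2} - 19 = \left(-2\right) 36 - 19 = -72 - 19 = -91$)
$r{\left(-2 \right)} u + 35 = 4 \left(-2\right)^{3} \left(-91\right) + 35 = 4 \left(-8\right) \left(-91\right) + 35 = \left(-32\right) \left(-91\right) + 35 = 2912 + 35 = 2947$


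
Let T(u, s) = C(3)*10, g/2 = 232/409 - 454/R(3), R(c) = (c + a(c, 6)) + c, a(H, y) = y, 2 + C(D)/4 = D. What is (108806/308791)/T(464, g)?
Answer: 54403/6175820 ≈ 0.0088090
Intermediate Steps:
C(D) = -8 + 4*D
R(c) = 6 + 2*c (R(c) = (c + 6) + c = (6 + c) + c = 6 + 2*c)
g = -91451/1227 (g = 2*(232/409 - 454/(6 + 2*3)) = 2*(232*(1/409) - 454/(6 + 6)) = 2*(232/409 - 454/12) = 2*(232/409 - 454*1/12) = 2*(232/409 - 227/6) = 2*(-91451/2454) = -91451/1227 ≈ -74.532)
T(u, s) = 40 (T(u, s) = (-8 + 4*3)*10 = (-8 + 12)*10 = 4*10 = 40)
(108806/308791)/T(464, g) = (108806/308791)/40 = (108806*(1/308791))*(1/40) = (108806/308791)*(1/40) = 54403/6175820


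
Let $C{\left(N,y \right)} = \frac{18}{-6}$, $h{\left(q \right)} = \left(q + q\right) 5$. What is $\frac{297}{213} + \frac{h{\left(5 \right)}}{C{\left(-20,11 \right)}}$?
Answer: $- \frac{3253}{213} \approx -15.272$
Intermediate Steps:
$h{\left(q \right)} = 10 q$ ($h{\left(q \right)} = 2 q 5 = 10 q$)
$C{\left(N,y \right)} = -3$ ($C{\left(N,y \right)} = 18 \left(- \frac{1}{6}\right) = -3$)
$\frac{297}{213} + \frac{h{\left(5 \right)}}{C{\left(-20,11 \right)}} = \frac{297}{213} + \frac{10 \cdot 5}{-3} = 297 \cdot \frac{1}{213} + 50 \left(- \frac{1}{3}\right) = \frac{99}{71} - \frac{50}{3} = - \frac{3253}{213}$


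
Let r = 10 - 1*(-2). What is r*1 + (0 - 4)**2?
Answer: 28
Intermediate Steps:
r = 12 (r = 10 + 2 = 12)
r*1 + (0 - 4)**2 = 12*1 + (0 - 4)**2 = 12 + (-4)**2 = 12 + 16 = 28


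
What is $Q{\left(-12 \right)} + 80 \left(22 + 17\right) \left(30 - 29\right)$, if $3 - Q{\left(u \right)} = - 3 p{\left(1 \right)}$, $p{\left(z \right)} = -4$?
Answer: $3111$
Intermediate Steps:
$Q{\left(u \right)} = -9$ ($Q{\left(u \right)} = 3 - \left(-3\right) \left(-4\right) = 3 - 12 = -9$)
$Q{\left(-12 \right)} + 80 \left(22 + 17\right) \left(30 - 29\right) = -9 + 80 \left(22 + 17\right) \left(30 - 29\right) = -9 + 80 \cdot 39 \cdot 1 = -9 + 80 \cdot 39 = -9 + 3120 = 3111$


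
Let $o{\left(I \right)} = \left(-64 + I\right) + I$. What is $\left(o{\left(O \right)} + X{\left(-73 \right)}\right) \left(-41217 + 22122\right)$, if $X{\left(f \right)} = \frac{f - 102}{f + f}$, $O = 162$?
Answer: $- \frac{728187825}{146} \approx -4.9876 \cdot 10^{6}$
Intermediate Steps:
$X{\left(f \right)} = \frac{-102 + f}{2 f}$
$o{\left(I \right)} = -64 + 2 I$
$\left(o{\left(O \right)} + X{\left(-73 \right)}\right) \left(-41217 + 22122\right) = \left(\left(-64 + 2 \cdot 162\right) + \frac{-102 - 73}{2 \left(-73\right)}\right) \left(-41217 + 22122\right) = \left(\left(-64 + 324\right) + \frac{1}{2} \left(- \frac{1}{73}\right) \left(-175\right)\right) \left(-19095\right) = \left(260 + \frac{175}{146}\right) \left(-19095\right) = \frac{38135}{146} \left(-19095\right) = - \frac{728187825}{146}$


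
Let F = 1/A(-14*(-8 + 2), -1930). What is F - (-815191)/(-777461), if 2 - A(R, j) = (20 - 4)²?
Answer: -207835975/197475094 ≈ -1.0525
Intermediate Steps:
A(R, j) = -254 (A(R, j) = 2 - (20 - 4)² = 2 - 1*16² = 2 - 1*256 = 2 - 256 = -254)
F = -1/254 (F = 1/(-254) = -1/254 ≈ -0.0039370)
F - (-815191)/(-777461) = -1/254 - (-815191)/(-777461) = -1/254 - (-815191)*(-1)/777461 = -1/254 - 1*815191/777461 = -1/254 - 815191/777461 = -207835975/197475094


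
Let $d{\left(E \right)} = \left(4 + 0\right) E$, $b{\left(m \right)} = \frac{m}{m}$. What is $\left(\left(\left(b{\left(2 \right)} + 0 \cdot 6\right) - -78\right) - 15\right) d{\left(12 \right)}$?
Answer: $3072$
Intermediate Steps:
$b{\left(m \right)} = 1$
$d{\left(E \right)} = 4 E$
$\left(\left(\left(b{\left(2 \right)} + 0 \cdot 6\right) - -78\right) - 15\right) d{\left(12 \right)} = \left(\left(\left(1 + 0 \cdot 6\right) - -78\right) - 15\right) 4 \cdot 12 = \left(\left(\left(1 + 0\right) + 78\right) - 15\right) 48 = \left(\left(1 + 78\right) - 15\right) 48 = \left(79 - 15\right) 48 = 64 \cdot 48 = 3072$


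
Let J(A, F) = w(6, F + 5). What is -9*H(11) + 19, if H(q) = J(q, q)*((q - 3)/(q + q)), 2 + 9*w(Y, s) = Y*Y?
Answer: 73/11 ≈ 6.6364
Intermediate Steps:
w(Y, s) = -2/9 + Y²/9 (w(Y, s) = -2/9 + (Y*Y)/9 = -2/9 + Y²/9)
J(A, F) = 34/9 (J(A, F) = -2/9 + (⅑)*6² = -2/9 + (⅑)*36 = -2/9 + 4 = 34/9)
H(q) = 17*(-3 + q)/(9*q) (H(q) = 34*((q - 3)/(q + q))/9 = 34*((-3 + q)/((2*q)))/9 = 34*((-3 + q)*(1/(2*q)))/9 = 34*((-3 + q)/(2*q))/9 = 17*(-3 + q)/(9*q))
-9*H(11) + 19 = -17*(-3 + 11)/11 + 19 = -17*8/11 + 19 = -9*136/99 + 19 = -136/11 + 19 = 73/11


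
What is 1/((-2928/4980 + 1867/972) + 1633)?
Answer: 403380/659257177 ≈ 0.00061187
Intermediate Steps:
1/((-2928/4980 + 1867/972) + 1633) = 1/((-2928*1/4980 + 1867*(1/972)) + 1633) = 1/((-244/415 + 1867/972) + 1633) = 1/(537637/403380 + 1633) = 1/(659257177/403380) = 403380/659257177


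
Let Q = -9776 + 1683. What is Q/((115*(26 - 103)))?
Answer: 8093/8855 ≈ 0.91395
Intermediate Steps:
Q = -8093
Q/((115*(26 - 103))) = -8093*1/(115*(26 - 103)) = -8093/(115*(-77)) = -8093/(-8855) = -8093*(-1/8855) = 8093/8855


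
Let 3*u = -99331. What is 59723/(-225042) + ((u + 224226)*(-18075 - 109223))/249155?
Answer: -1824993721234583/18690113170 ≈ -97645.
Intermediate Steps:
u = -99331/3 (u = (⅓)*(-99331) = -99331/3 ≈ -33110.)
59723/(-225042) + ((u + 224226)*(-18075 - 109223))/249155 = 59723/(-225042) + ((-99331/3 + 224226)*(-18075 - 109223))/249155 = 59723*(-1/225042) + ((573347/3)*(-127298))*(1/249155) = -59723/225042 - 72985926406/3*1/249155 = -59723/225042 - 72985926406/747465 = -1824993721234583/18690113170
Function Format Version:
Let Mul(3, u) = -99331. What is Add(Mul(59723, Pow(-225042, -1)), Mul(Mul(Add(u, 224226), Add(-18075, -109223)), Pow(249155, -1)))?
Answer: Rational(-1824993721234583, 18690113170) ≈ -97645.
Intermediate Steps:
u = Rational(-99331, 3) (u = Mul(Rational(1, 3), -99331) = Rational(-99331, 3) ≈ -33110.)
Add(Mul(59723, Pow(-225042, -1)), Mul(Mul(Add(u, 224226), Add(-18075, -109223)), Pow(249155, -1))) = Add(Mul(59723, Pow(-225042, -1)), Mul(Mul(Add(Rational(-99331, 3), 224226), Add(-18075, -109223)), Pow(249155, -1))) = Add(Mul(59723, Rational(-1, 225042)), Mul(Mul(Rational(573347, 3), -127298), Rational(1, 249155))) = Add(Rational(-59723, 225042), Mul(Rational(-72985926406, 3), Rational(1, 249155))) = Add(Rational(-59723, 225042), Rational(-72985926406, 747465)) = Rational(-1824993721234583, 18690113170)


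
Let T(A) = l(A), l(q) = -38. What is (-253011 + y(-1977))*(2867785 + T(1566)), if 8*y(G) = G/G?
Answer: -5804569421989/8 ≈ -7.2557e+11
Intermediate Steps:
y(G) = ⅛ (y(G) = (G/G)/8 = (⅛)*1 = ⅛)
T(A) = -38
(-253011 + y(-1977))*(2867785 + T(1566)) = (-253011 + ⅛)*(2867785 - 38) = -2024087/8*2867747 = -5804569421989/8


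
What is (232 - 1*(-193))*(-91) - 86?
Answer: -38761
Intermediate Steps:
(232 - 1*(-193))*(-91) - 86 = (232 + 193)*(-91) - 86 = 425*(-91) - 86 = -38675 - 86 = -38761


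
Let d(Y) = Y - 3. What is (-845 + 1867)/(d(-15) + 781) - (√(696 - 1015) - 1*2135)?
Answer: 232861/109 - I*√319 ≈ 2136.3 - 17.861*I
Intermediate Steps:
d(Y) = -3 + Y
(-845 + 1867)/(d(-15) + 781) - (√(696 - 1015) - 1*2135) = (-845 + 1867)/((-3 - 15) + 781) - (√(696 - 1015) - 1*2135) = 1022/(-18 + 781) - (√(-319) - 2135) = 1022/763 - (I*√319 - 2135) = 1022*(1/763) - (-2135 + I*√319) = 146/109 + (2135 - I*√319) = 232861/109 - I*√319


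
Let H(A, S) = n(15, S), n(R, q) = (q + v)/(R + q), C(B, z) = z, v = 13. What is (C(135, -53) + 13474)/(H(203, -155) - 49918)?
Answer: -939470/3494189 ≈ -0.26887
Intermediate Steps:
n(R, q) = (13 + q)/(R + q) (n(R, q) = (q + 13)/(R + q) = (13 + q)/(R + q))
H(A, S) = (13 + S)/(15 + S)
(C(135, -53) + 13474)/(H(203, -155) - 49918) = (-53 + 13474)/((13 - 155)/(15 - 155) - 49918) = 13421/(-142/(-140) - 49918) = 13421/(-1/140*(-142) - 49918) = 13421/(71/70 - 49918) = 13421/(-3494189/70) = 13421*(-70/3494189) = -939470/3494189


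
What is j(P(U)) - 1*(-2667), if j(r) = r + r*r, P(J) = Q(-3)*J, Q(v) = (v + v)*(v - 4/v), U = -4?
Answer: 4227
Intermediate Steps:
Q(v) = 2*v*(v - 4/v) (Q(v) = (2*v)*(v - 4/v) = 2*v*(v - 4/v))
P(J) = 10*J (P(J) = (-8 + 2*(-3)**2)*J = (-8 + 2*9)*J = (-8 + 18)*J = 10*J)
j(r) = r + r**2
j(P(U)) - 1*(-2667) = (10*(-4))*(1 + 10*(-4)) - 1*(-2667) = -40*(1 - 40) + 2667 = -40*(-39) + 2667 = 1560 + 2667 = 4227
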